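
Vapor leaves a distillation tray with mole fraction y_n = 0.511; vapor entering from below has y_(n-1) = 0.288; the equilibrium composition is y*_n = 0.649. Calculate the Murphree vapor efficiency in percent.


Murphree vapor efficiency: EMV = (y_n - y_(n-1)) / (y*_n - y_(n-1)) * 100
EMV = (0.511 - 0.288) / (0.649 - 0.288) * 100 = 0.223 / 0.361 * 100 = 61.77

61.77 %


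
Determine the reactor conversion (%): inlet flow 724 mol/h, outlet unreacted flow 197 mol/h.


X = (F_in - F_out) / F_in * 100
Moles reacted = 724 - 197 = 527
X = 527 / 724 * 100
= 0.7279 * 100
= 72.79 %

72.79 %


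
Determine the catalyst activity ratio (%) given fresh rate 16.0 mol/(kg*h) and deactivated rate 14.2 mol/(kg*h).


Activity (%) = (rate_used / rate_fresh) * 100
rate_used = 14.2, rate_fresh = 16.0
= (14.2 / 16.0) * 100
= 0.8875 * 100 = 88.75

88.75 %


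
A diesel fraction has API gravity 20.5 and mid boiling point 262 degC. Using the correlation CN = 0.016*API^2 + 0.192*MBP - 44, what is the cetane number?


CN = 0.016 * 20.5^2 + 0.192 * 262 - 44
CN = 6.724 + 50.304 - 44 = 13.028

13.028


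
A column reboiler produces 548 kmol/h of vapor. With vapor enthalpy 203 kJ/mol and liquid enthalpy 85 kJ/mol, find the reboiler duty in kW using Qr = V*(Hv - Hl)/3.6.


Qr = 548 * (203 - 85) / 3.6 = 548 * 118 / 3.6 = 17960

17960 kW


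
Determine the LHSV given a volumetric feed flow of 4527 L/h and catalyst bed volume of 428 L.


LHSV = volumetric feed rate / catalyst volume
= 4527 L/h / 428 L
= 10.58 h^-1

10.58 h^-1


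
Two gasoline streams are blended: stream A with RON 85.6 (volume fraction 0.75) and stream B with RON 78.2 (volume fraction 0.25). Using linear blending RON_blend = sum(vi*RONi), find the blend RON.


Linear blending: RON_blend = sum(vi * RONi)
Contribution 1: 0.75 * 85.6 = 64.2
Contribution 2: 0.25 * 78.2 = 19.55
RON_blend = 64.2 + 19.55 = 83.75

83.75


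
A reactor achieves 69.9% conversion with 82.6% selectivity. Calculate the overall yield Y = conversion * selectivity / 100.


Overall yield = conversion (%) * selectivity (%) / 100
Conversion = 69.9%, Selectivity = 82.6%
Y = 69.9 * 82.6 / 100
= 57.7374 %

57.7374 %


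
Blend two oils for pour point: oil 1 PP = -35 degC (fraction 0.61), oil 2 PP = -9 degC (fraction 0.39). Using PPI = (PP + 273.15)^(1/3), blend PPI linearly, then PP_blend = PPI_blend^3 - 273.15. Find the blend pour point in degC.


PPI_1 = (-35 + 273.15)^(1/3) = 6.198456
PPI_2 = (-9 + 273.15)^(1/3) = 6.416283
PPI_blend = 0.61 * 6.198456 + 0.39 * 6.416283 = 6.283409
PP_blend = 6.283409^3 - 273.15 = 248.0767 - 273.15 = -25.07

-25.07 degC


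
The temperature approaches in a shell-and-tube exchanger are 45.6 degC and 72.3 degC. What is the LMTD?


LMTD = (dT1 - dT2) / ln(dT1/dT2)
= (45.6 - 72.3) / ln(45.6 / 72.3) = -26.7 / -0.460916 = 57.93

57.93 degC


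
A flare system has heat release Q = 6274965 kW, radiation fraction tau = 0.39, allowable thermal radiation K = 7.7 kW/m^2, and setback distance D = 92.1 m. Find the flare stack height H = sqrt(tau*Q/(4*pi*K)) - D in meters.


tau*Q/(4*pi*K) = 0.39 * 6274965 / (4 * pi * 7.7) = 25291.5
sqrt(25291.5) = 159.033
H = 159.033 - 92.1 = 66.93

66.93 m


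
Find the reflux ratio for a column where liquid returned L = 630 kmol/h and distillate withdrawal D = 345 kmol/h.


Reflux ratio definition: R = L / D (liquid returned / distillate withdrawn)
L = 630 kmol/h, D = 345 kmol/h
R = 630 / 345 = 1.826

1.826


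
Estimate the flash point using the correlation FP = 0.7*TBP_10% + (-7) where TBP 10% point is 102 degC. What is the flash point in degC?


FP = 0.7 * 102 + (-7) = 64.4

64.4 degC


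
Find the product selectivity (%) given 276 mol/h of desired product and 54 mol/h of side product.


Selectivity = desired / (desired + undesired) * 100
Total products = 276 + 54 = 330 mol/h
S = 276 / 330 * 100
= 0.8364 * 100
= 83.64 %

83.64 %


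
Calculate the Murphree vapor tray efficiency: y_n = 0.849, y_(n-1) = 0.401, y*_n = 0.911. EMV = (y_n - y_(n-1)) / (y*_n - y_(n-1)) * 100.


Murphree vapor efficiency: EMV = (y_n - y_(n-1)) / (y*_n - y_(n-1)) * 100
EMV = (0.849 - 0.401) / (0.911 - 0.401) * 100 = 0.448 / 0.51 * 100 = 87.84

87.84 %


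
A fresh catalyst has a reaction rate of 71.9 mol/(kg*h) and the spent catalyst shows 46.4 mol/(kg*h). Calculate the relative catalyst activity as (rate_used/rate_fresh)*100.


Activity (%) = (rate_used / rate_fresh) * 100
rate_used = 46.4, rate_fresh = 71.9
= (46.4 / 71.9) * 100
= 0.6453 * 100 = 64.53

64.53 %


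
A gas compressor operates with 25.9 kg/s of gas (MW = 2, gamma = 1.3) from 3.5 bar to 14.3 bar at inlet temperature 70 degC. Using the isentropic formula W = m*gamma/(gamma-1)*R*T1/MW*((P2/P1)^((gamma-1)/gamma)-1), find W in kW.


Isentropic work: W = m*(gamma/(gamma-1))*(R*T1/MW)*((P2/P1)^((gamma-1)/gamma) - 1)
T1 = 70 + 273.15 = 343.15 K
Pressure ratio = 14.3 / 3.5 = 4.08571
Exponent = (1.3 - 1)/1.3 = 0.230769
(P2/P1)^exp - 1 = 4.08571^0.230769 - 1 = 0.383763
W = 25.9 * 1.3 / 0.3 * 8.314 * 343.15 / 2 * 0.383763 = 61440

61440 kW


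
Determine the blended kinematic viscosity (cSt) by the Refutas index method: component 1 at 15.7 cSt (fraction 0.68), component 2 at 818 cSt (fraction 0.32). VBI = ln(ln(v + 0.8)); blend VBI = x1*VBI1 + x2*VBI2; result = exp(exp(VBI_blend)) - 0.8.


Refutas method: VBN_i = 14.534*ln(ln(visc_i + 0.8)) + 10.975, blended linearly by mass fraction; since VBN is linear in VBI_i = ln(ln(visc_i + 0.8)) and the fractions sum to 1, blend VBI directly: visc = exp(exp(VBI_blend)) - 0.8
VBI_1 = ln(ln(15.7 + 0.8)) = 1.03082
VBI_2 = ln(ln(818 + 0.8)) = 1.90328
VBI_blend = 0.68 * 1.03082 + 0.32 * 1.90328 = 1.31001
visc_blend = exp(exp(1.31001)) - 0.8 = 39.90

39.90 cSt


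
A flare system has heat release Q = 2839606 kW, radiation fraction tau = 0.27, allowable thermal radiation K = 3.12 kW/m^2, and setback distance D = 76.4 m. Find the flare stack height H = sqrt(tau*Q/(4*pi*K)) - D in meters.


tau*Q/(4*pi*K) = 0.27 * 2839606 / (4 * pi * 3.12) = 19555
sqrt(19555) = 139.839
H = 139.839 - 76.4 = 63.44

63.44 m


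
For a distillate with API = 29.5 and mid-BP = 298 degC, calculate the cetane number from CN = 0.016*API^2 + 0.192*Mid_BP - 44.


CN = 0.016 * 29.5^2 + 0.192 * 298 - 44
CN = 13.924 + 57.216 - 44 = 27.14

27.14


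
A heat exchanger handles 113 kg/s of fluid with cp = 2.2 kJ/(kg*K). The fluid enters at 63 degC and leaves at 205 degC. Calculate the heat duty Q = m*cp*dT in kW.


Q = m_dot * cp * delta_T
delta_T = 205 - 63 = 142 K
Q = 113 * 2.2 * 142
= 248.6 * 142
= 35301.2 kW

35301.2 kW


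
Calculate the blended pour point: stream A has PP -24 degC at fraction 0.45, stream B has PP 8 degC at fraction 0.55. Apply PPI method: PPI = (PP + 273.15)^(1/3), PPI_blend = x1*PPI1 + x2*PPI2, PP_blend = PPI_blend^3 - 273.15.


PPI_1 = (-24 + 273.15)^(1/3) = 6.292458
PPI_2 = (8 + 273.15)^(1/3) = 6.551077
PPI_blend = 0.45 * 6.292458 + 0.55 * 6.551077 = 6.434698
PP_blend = 6.434698^3 - 273.15 = 266.4308 - 273.15 = -6.72

-6.72 degC


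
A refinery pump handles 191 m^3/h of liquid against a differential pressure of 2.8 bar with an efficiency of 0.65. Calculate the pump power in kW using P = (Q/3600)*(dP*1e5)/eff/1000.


Q = 191 / 3600 = 0.0530556 m^3/s
P = 0.0530556 * (2.8 * 1e5) / 0.65 / 1000 = 22.85

22.85 kW


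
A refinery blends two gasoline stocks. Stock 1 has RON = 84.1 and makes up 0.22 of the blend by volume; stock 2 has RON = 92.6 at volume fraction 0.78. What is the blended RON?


Linear blending: RON_blend = sum(vi * RONi)
Contribution 1: 0.22 * 84.1 = 18.502
Contribution 2: 0.78 * 92.6 = 72.228
RON_blend = 18.502 + 72.228 = 90.73

90.73


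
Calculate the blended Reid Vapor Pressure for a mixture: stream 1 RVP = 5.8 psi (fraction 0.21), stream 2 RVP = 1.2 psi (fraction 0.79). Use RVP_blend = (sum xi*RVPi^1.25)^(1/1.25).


Chevron index: RVP_blend = (sum xi*RVPi^1.25)^(1/1.25)
RVP^1.25 terms: 0.21 * 5.8^1.25 + 0.79 * 1.2^1.25 = 2.8824
RVP_blend = 2.8824^(1/1.25) = 2.332

2.332 psi


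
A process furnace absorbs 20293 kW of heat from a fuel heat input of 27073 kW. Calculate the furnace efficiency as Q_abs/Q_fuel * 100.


Furnace efficiency = Q_absorbed / Q_fuel * 100
= 20293 / 27073 * 100 = 74.96

74.96 %


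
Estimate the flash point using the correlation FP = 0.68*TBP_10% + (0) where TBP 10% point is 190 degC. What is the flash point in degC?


FP = 0.68 * 190 + (0) = 129.2

129.2 degC


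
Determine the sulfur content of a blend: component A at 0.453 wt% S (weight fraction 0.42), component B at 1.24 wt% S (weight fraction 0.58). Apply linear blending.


Linear sulfur blending: S_blend = x1*S1 + x2*S2
Contribution 1: 0.42 * 0.453 = 0.19026 wt%
Contribution 2: 0.58 * 1.24 = 0.7192 wt%
S_blend = 0.19026 + 0.7192 = 0.90946

0.90946 wt%


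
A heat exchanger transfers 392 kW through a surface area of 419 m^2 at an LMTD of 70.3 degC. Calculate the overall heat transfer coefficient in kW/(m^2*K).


From Q = U*A*LMTD, U = Q / (A * LMTD)
U = 392 / (419 * 70.3) = 392 / 29455.7 = 0.01331

0.01331 kW/(m^2*K)


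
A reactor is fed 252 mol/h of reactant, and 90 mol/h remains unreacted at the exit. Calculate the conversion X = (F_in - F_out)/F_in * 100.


X = (F_in - F_out) / F_in * 100
Moles reacted = 252 - 90 = 162
X = 162 / 252 * 100
= 0.6429 * 100
= 64.29 %

64.29 %


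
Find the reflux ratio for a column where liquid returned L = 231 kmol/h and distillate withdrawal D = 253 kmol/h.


Reflux ratio definition: R = L / D (liquid returned / distillate withdrawn)
L = 231 kmol/h, D = 253 kmol/h
R = 231 / 253 = 0.9130

0.9130


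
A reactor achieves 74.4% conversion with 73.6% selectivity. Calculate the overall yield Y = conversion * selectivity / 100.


Overall yield = conversion (%) * selectivity (%) / 100
Conversion = 74.4%, Selectivity = 73.6%
Y = 74.4 * 73.6 / 100
= 54.7584 %

54.7584 %


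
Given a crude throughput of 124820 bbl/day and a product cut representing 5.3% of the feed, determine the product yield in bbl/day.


Crude throughput = 124820 bbl/day
Fraction yield = 5.3%
yield = throughput * fraction / 100
yield = 124820 * 5.3 / 100 = 6615.46

6615.46 bbl/day


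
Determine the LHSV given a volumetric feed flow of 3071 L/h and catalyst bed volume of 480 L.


LHSV = volumetric feed rate / catalyst volume
= 3071 L/h / 480 L
= 6.398 h^-1

6.398 h^-1


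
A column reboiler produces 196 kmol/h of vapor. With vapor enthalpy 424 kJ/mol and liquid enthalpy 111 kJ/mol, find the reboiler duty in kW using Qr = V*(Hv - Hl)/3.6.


Qr = 196 * (424 - 111) / 3.6 = 196 * 313 / 3.6 = 17040

17040 kW


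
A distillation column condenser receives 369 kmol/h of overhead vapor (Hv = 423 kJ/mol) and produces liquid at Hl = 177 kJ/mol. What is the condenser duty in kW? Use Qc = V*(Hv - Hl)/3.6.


Qc = 369 * (423 - 177) / 3.6 = 369 * 246 / 3.6 = 25220

25220 kW


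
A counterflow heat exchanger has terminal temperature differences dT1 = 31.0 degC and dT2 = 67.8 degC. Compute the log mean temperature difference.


LMTD = (dT1 - dT2) / ln(dT1/dT2)
= (31.0 - 67.8) / ln(31.0 / 67.8) = -36.8 / -0.782575 = 47.02

47.02 degC


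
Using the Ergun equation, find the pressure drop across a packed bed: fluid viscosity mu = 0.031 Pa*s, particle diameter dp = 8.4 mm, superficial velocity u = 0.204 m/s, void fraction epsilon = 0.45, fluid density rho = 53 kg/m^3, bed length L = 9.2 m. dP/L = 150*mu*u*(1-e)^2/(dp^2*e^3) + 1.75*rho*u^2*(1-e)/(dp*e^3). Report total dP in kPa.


dp = 8.4 mm = 0.0084 m
Viscous term = 150*0.031*0.204*(1-0.45)^2 / (0.0084^2*0.45^3) = 44628.5
Inertial term = 1.75*53*0.204^2*(1-0.45) / (0.0084*0.45^3) = 2773.45
dP/L = 44628.5 + 2773.45 = 47401.9 Pa/m
dP = 47401.9 * 9.2 / 1000 = 436.1 kPa

436.1 kPa


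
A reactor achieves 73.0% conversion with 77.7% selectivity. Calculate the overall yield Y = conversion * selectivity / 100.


Overall yield = conversion (%) * selectivity (%) / 100
Conversion = 73.0%, Selectivity = 77.7%
Y = 73.0 * 77.7 / 100
= 56.721 %

56.721 %


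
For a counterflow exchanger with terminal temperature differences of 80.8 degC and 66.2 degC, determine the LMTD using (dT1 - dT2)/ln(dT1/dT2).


LMTD = (dT1 - dT2) / ln(dT1/dT2)
= (80.8 - 66.2) / ln(80.8 / 66.2) = 14.6 / 0.199297 = 73.26

73.26 degC


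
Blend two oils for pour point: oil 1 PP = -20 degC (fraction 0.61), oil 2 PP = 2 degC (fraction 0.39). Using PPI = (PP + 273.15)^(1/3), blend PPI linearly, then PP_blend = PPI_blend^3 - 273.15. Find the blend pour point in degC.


PPI_1 = (-20 + 273.15)^(1/3) = 6.325953
PPI_2 = (2 + 273.15)^(1/3) = 6.504139
PPI_blend = 0.61 * 6.325953 + 0.39 * 6.504139 = 6.395446
PP_blend = 6.395446^3 - 273.15 = 261.5848 - 273.15 = -11.57

-11.57 degC


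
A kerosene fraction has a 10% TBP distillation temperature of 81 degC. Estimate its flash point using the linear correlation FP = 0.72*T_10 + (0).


FP = 0.72 * 81 + (0) = 58.32

58.32 degC


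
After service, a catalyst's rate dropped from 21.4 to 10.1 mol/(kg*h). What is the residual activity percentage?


Activity (%) = (rate_used / rate_fresh) * 100
rate_used = 10.1, rate_fresh = 21.4
= (10.1 / 21.4) * 100
= 0.4720 * 100 = 47.20

47.20 %


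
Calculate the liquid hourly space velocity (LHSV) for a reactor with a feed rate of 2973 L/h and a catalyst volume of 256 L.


LHSV = volumetric feed rate / catalyst volume
= 2973 L/h / 256 L
= 11.61 h^-1

11.61 h^-1


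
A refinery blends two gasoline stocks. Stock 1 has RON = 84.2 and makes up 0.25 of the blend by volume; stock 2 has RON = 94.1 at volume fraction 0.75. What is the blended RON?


Linear blending: RON_blend = sum(vi * RONi)
Contribution 1: 0.25 * 84.2 = 21.05
Contribution 2: 0.75 * 94.1 = 70.575
RON_blend = 21.05 + 70.575 = 91.625

91.625


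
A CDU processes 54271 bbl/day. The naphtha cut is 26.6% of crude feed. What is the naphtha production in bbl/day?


Crude throughput = 54271 bbl/day
Fraction yield = 26.6%
yield = throughput * fraction / 100
yield = 54271 * 26.6 / 100 = 14436.086

14436.086 bbl/day


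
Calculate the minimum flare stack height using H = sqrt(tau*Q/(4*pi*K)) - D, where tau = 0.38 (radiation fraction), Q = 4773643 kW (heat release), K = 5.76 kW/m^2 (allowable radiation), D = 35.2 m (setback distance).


tau*Q/(4*pi*K) = 0.38 * 4773643 / (4 * pi * 5.76) = 25061.2
sqrt(25061.2) = 158.307
H = 158.307 - 35.2 = 123.1

123.1 m


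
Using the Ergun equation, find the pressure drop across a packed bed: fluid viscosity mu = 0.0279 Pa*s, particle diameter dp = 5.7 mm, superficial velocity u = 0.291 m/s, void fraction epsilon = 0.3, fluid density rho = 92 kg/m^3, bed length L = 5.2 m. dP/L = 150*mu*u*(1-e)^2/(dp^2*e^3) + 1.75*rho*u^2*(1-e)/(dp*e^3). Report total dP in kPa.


dp = 5.7 mm = 0.0057 m
Viscous term = 150*0.0279*0.291*(1-0.3)^2 / (0.0057^2*0.3^3) = 680254
Inertial term = 1.75*92*0.291^2*(1-0.3) / (0.0057*0.3^3) = 62011.4
dP/L = 680254 + 62011.4 = 742265 Pa/m
dP = 742265 * 5.2 / 1000 = 3860 kPa

3860 kPa


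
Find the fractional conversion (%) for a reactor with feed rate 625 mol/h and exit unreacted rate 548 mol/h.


X = (F_in - F_out) / F_in * 100
Moles reacted = 625 - 548 = 77
X = 77 / 625 * 100
= 0.1232 * 100
= 12.32 %

12.32 %


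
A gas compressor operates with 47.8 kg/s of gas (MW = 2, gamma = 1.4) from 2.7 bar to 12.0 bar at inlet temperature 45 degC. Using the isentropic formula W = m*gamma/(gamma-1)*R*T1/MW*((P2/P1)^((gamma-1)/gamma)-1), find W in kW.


Isentropic work: W = m*(gamma/(gamma-1))*(R*T1/MW)*((P2/P1)^((gamma-1)/gamma) - 1)
T1 = 45 + 273.15 = 318.15 K
Pressure ratio = 12.0 / 2.7 = 4.44444
Exponent = (1.4 - 1)/1.4 = 0.285714
(P2/P1)^exp - 1 = 4.44444^0.285714 - 1 = 0.531406
W = 47.8 * 1.4 / 0.4 * 8.314 * 318.15 / 2 * 0.531406 = 117600

117600 kW


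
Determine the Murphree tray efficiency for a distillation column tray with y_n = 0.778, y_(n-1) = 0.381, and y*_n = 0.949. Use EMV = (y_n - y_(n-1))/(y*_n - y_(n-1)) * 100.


Murphree vapor efficiency: EMV = (y_n - y_(n-1)) / (y*_n - y_(n-1)) * 100
EMV = (0.778 - 0.381) / (0.949 - 0.381) * 100 = 0.397 / 0.568 * 100 = 69.89

69.89 %


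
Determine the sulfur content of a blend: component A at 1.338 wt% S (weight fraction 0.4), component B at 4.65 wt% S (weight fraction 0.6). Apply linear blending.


Linear sulfur blending: S_blend = x1*S1 + x2*S2
Contribution 1: 0.4 * 1.338 = 0.5352 wt%
Contribution 2: 0.6 * 4.65 = 2.79 wt%
S_blend = 0.5352 + 2.79 = 3.3252

3.3252 wt%


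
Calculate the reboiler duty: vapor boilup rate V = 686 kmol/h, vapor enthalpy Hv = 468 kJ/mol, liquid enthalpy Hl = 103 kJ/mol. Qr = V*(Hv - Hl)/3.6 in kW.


Qr = 686 * (468 - 103) / 3.6 = 686 * 365 / 3.6 = 69550

69550 kW


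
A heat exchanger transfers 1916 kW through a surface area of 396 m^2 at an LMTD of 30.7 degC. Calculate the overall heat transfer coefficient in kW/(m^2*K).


From Q = U*A*LMTD, U = Q / (A * LMTD)
U = 1916 / (396 * 30.7) = 1916 / 12157.2 = 0.1576

0.1576 kW/(m^2*K)


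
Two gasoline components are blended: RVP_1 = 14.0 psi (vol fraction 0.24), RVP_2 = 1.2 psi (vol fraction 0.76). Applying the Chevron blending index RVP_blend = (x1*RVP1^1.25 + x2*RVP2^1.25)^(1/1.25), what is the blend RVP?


Chevron index: RVP_blend = (sum xi*RVPi^1.25)^(1/1.25)
RVP^1.25 terms: 0.24 * 14.0^1.25 + 0.76 * 1.2^1.25 = 7.4539
RVP_blend = 7.4539^(1/1.25) = 4.988

4.988 psi


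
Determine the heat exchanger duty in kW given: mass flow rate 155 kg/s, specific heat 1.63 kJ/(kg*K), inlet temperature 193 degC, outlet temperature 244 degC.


Q = m_dot * cp * delta_T
delta_T = 244 - 193 = 51 K
Q = 155 * 1.63 * 51
= 252.65 * 51
= 12885.15 kW

12885.15 kW


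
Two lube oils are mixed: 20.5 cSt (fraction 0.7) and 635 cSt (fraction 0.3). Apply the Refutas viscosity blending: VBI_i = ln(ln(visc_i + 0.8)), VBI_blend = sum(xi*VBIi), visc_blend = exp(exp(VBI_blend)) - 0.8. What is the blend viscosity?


Refutas method: VBN_i = 14.534*ln(ln(visc_i + 0.8)) + 10.975, blended linearly by mass fraction; since VBN is linear in VBI_i = ln(ln(visc_i + 0.8)) and the fractions sum to 1, blend VBI directly: visc = exp(exp(VBI_blend)) - 0.8
VBI_1 = ln(ln(20.5 + 0.8)) = 1.11799
VBI_2 = ln(ln(635 + 0.8)) = 1.86484
VBI_blend = 0.7 * 1.11799 + 0.3 * 1.86484 = 1.34204
visc_blend = exp(exp(1.34204)) - 0.8 = 45.12

45.12 cSt


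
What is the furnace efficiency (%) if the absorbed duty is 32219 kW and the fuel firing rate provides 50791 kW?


Furnace efficiency = Q_absorbed / Q_fuel * 100
= 32219 / 50791 * 100 = 63.43

63.43 %


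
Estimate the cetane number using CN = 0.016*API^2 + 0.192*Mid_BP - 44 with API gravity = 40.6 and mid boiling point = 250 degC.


CN = 0.016 * 40.6^2 + 0.192 * 250 - 44
CN = 26.37376 + 48 - 44 = 30.37376

30.37376


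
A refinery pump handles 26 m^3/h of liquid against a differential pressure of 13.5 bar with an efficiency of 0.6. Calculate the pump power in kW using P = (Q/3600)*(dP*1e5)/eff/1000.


Q = 26 / 3600 = 0.00722222 m^3/s
P = 0.00722222 * (13.5 * 1e5) / 0.6 / 1000 = 16.25

16.25 kW


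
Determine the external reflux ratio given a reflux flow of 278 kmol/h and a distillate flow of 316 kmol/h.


Reflux ratio definition: R = L / D (liquid returned / distillate withdrawn)
L = 278 kmol/h, D = 316 kmol/h
R = 278 / 316 = 0.8797

0.8797


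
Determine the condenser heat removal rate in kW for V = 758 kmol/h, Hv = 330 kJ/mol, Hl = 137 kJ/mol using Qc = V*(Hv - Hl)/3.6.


Qc = 758 * (330 - 137) / 3.6 = 758 * 193 / 3.6 = 40640

40640 kW


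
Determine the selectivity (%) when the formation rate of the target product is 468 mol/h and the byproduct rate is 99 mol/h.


Selectivity = desired / (desired + undesired) * 100
Total products = 468 + 99 = 567 mol/h
S = 468 / 567 * 100
= 0.8254 * 100
= 82.54 %

82.54 %


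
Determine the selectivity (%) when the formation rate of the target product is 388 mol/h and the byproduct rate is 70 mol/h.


Selectivity = desired / (desired + undesired) * 100
Total products = 388 + 70 = 458 mol/h
S = 388 / 458 * 100
= 0.8472 * 100
= 84.72 %

84.72 %


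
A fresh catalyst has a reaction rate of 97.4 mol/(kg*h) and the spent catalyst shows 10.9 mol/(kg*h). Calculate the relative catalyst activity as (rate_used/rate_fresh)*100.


Activity (%) = (rate_used / rate_fresh) * 100
rate_used = 10.9, rate_fresh = 97.4
= (10.9 / 97.4) * 100
= 0.1119 * 100 = 11.19

11.19 %


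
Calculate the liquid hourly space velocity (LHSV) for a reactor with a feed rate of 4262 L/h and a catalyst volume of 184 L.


LHSV = volumetric feed rate / catalyst volume
= 4262 L/h / 184 L
= 23.16 h^-1

23.16 h^-1


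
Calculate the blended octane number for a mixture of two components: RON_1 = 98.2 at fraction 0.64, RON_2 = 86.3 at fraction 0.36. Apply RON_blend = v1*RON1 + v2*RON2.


Linear blending: RON_blend = sum(vi * RONi)
Contribution 1: 0.64 * 98.2 = 62.848
Contribution 2: 0.36 * 86.3 = 31.068
RON_blend = 62.848 + 31.068 = 93.916

93.916


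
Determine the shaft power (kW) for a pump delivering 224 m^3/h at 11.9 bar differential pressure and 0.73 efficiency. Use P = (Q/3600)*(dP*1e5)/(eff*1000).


Q = 224 / 3600 = 0.0622222 m^3/s
P = 0.0622222 * (11.9 * 1e5) / 0.73 / 1000 = 101.4

101.4 kW


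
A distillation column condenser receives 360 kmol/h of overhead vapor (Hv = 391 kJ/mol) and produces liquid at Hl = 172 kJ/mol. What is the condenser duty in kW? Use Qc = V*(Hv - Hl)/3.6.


Qc = 360 * (391 - 172) / 3.6 = 360 * 219 / 3.6 = 21900

21900 kW


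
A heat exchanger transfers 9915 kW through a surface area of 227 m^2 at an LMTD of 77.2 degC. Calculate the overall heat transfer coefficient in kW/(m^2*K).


From Q = U*A*LMTD, U = Q / (A * LMTD)
U = 9915 / (227 * 77.2) = 9915 / 17524.4 = 0.5658

0.5658 kW/(m^2*K)


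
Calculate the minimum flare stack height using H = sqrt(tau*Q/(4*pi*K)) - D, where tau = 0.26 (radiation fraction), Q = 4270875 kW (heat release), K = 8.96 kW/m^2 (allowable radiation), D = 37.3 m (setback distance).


tau*Q/(4*pi*K) = 0.26 * 4270875 / (4 * pi * 8.96) = 9862.17
sqrt(9862.17) = 99.3085
H = 99.3085 - 37.3 = 62.01

62.01 m


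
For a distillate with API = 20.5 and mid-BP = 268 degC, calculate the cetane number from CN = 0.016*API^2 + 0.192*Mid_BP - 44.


CN = 0.016 * 20.5^2 + 0.192 * 268 - 44
CN = 6.724 + 51.456 - 44 = 14.18

14.18


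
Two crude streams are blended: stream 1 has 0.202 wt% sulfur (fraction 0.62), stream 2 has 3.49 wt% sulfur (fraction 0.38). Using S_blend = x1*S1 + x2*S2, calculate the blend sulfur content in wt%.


Linear sulfur blending: S_blend = x1*S1 + x2*S2
Contribution 1: 0.62 * 0.202 = 0.12524 wt%
Contribution 2: 0.38 * 3.49 = 1.3262 wt%
S_blend = 0.12524 + 1.3262 = 1.45144

1.45144 wt%


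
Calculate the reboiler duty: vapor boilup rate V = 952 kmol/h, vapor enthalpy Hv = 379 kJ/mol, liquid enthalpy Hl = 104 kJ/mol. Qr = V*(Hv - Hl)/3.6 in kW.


Qr = 952 * (379 - 104) / 3.6 = 952 * 275 / 3.6 = 72720

72720 kW


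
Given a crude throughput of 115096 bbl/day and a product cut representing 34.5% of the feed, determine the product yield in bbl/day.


Crude throughput = 115096 bbl/day
Fraction yield = 34.5%
yield = throughput * fraction / 100
yield = 115096 * 34.5 / 100 = 39708.12

39708.12 bbl/day


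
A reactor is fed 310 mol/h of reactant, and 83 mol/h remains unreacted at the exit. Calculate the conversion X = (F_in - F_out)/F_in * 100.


X = (F_in - F_out) / F_in * 100
Moles reacted = 310 - 83 = 227
X = 227 / 310 * 100
= 0.7323 * 100
= 73.23 %

73.23 %


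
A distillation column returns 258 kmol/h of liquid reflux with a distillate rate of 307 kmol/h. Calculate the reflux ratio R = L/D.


Reflux ratio definition: R = L / D (liquid returned / distillate withdrawn)
L = 258 kmol/h, D = 307 kmol/h
R = 258 / 307 = 0.8404

0.8404


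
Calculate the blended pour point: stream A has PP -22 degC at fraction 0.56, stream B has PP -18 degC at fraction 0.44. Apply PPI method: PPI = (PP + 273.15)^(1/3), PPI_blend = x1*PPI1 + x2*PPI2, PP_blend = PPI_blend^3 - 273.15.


PPI_1 = (-22 + 273.15)^(1/3) = 6.30925
PPI_2 = (-18 + 273.15)^(1/3) = 6.342569
PPI_blend = 0.56 * 6.30925 + 0.44 * 6.342569 = 6.32391
PP_blend = 6.32391^3 - 273.15 = 252.9048 - 273.15 = -20.25

-20.25 degC


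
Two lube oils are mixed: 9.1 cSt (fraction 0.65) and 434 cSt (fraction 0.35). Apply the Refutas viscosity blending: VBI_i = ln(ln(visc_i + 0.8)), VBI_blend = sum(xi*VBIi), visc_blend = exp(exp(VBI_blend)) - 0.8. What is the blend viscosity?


Refutas method: VBN_i = 14.534*ln(ln(visc_i + 0.8)) + 10.975, blended linearly by mass fraction; since VBN is linear in VBI_i = ln(ln(visc_i + 0.8)) and the fractions sum to 1, blend VBI directly: visc = exp(exp(VBI_blend)) - 0.8
VBI_1 = ln(ln(9.1 + 0.8)) = 0.829658
VBI_2 = ln(ln(434 + 0.8)) = 1.80416
VBI_blend = 0.65 * 0.829658 + 0.35 * 1.80416 = 1.17073
visc_blend = exp(exp(1.17073)) - 0.8 = 24.34

24.34 cSt


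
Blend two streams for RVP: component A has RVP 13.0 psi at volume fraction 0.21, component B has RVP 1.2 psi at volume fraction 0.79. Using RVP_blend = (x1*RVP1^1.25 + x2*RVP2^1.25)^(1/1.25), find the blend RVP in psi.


Chevron index: RVP_blend = (sum xi*RVPi^1.25)^(1/1.25)
RVP^1.25 terms: 0.21 * 13.0^1.25 + 0.79 * 1.2^1.25 = 6.17601
RVP_blend = 6.17601^(1/1.25) = 4.291

4.291 psi


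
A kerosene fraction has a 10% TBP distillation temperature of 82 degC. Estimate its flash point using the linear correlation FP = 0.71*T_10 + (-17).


FP = 0.71 * 82 + (-17) = 41.22

41.22 degC


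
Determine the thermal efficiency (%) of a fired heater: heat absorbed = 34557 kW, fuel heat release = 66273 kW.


Furnace efficiency = Q_absorbed / Q_fuel * 100
= 34557 / 66273 * 100 = 52.14

52.14 %


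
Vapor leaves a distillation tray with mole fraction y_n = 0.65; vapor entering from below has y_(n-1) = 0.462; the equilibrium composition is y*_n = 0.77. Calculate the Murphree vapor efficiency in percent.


Murphree vapor efficiency: EMV = (y_n - y_(n-1)) / (y*_n - y_(n-1)) * 100
EMV = (0.65 - 0.462) / (0.77 - 0.462) * 100 = 0.188 / 0.308 * 100 = 61.04

61.04 %


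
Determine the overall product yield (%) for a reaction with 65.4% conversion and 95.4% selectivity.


Overall yield = conversion (%) * selectivity (%) / 100
Conversion = 65.4%, Selectivity = 95.4%
Y = 65.4 * 95.4 / 100
= 62.3916 %

62.3916 %


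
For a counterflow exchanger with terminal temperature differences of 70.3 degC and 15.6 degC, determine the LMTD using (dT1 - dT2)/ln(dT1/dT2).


LMTD = (dT1 - dT2) / ln(dT1/dT2)
= (70.3 - 15.6) / ln(70.3 / 15.6) = 54.7 / 1.5055 = 36.33

36.33 degC


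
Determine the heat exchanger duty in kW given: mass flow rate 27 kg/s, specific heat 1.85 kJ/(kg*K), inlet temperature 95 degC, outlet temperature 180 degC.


Q = m_dot * cp * delta_T
delta_T = 180 - 95 = 85 K
Q = 27 * 1.85 * 85
= 49.95 * 85
= 4245.75 kW

4245.75 kW


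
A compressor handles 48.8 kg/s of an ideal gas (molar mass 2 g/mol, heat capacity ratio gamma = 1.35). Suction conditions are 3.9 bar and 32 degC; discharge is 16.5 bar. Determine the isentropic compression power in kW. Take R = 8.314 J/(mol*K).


Isentropic work: W = m*(gamma/(gamma-1))*(R*T1/MW)*((P2/P1)^((gamma-1)/gamma) - 1)
T1 = 32 + 273.15 = 305.15 K
Pressure ratio = 16.5 / 3.9 = 4.23077
Exponent = (1.35 - 1)/1.35 = 0.259259
(P2/P1)^exp - 1 = 4.23077^0.259259 - 1 = 0.453466
W = 48.8 * 1.35 / 0.35 * 8.314 * 305.15 / 2 * 0.453466 = 108300

108300 kW


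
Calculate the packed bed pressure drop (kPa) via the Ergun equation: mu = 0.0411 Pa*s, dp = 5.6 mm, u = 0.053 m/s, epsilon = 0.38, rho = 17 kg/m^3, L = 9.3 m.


dp = 5.6 mm = 0.0056 m
Viscous term = 150*0.0411*0.053*(1-0.38)^2 / (0.0056^2*0.38^3) = 72990.4
Inertial term = 1.75*17*0.053^2*(1-0.38) / (0.0056*0.38^3) = 168.613
dP/L = 72990.4 + 168.613 = 73159 Pa/m
dP = 73159 * 9.3 / 1000 = 680.4 kPa

680.4 kPa


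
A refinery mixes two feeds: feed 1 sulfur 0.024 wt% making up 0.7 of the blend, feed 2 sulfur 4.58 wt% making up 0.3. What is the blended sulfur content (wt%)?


Linear sulfur blending: S_blend = x1*S1 + x2*S2
Contribution 1: 0.7 * 0.024 = 0.0168 wt%
Contribution 2: 0.3 * 4.58 = 1.374 wt%
S_blend = 0.0168 + 1.374 = 1.3908

1.3908 wt%


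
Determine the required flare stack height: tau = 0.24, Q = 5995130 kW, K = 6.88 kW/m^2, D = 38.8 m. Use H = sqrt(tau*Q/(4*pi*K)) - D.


tau*Q/(4*pi*K) = 0.24 * 5995130 / (4 * pi * 6.88) = 16642.2
sqrt(16642.2) = 129.005
H = 129.005 - 38.8 = 90.20

90.20 m


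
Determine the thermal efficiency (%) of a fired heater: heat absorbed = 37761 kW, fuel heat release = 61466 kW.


Furnace efficiency = Q_absorbed / Q_fuel * 100
= 37761 / 61466 * 100 = 61.43

61.43 %


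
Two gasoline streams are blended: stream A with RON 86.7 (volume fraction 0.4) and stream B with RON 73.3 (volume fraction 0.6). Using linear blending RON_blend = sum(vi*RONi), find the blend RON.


Linear blending: RON_blend = sum(vi * RONi)
Contribution 1: 0.4 * 86.7 = 34.68
Contribution 2: 0.6 * 73.3 = 43.98
RON_blend = 34.68 + 43.98 = 78.66

78.66


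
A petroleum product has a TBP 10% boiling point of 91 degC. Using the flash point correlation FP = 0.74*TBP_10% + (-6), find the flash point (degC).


FP = 0.74 * 91 + (-6) = 61.34

61.34 degC


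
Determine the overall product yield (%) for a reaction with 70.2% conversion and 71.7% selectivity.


Overall yield = conversion (%) * selectivity (%) / 100
Conversion = 70.2%, Selectivity = 71.7%
Y = 70.2 * 71.7 / 100
= 50.3334 %

50.3334 %


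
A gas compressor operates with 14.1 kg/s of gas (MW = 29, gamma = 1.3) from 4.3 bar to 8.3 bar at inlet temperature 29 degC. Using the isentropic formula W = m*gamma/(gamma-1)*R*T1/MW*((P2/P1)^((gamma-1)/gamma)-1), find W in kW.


Isentropic work: W = m*(gamma/(gamma-1))*(R*T1/MW)*((P2/P1)^((gamma-1)/gamma) - 1)
T1 = 29 + 273.15 = 302.15 K
Pressure ratio = 8.3 / 4.3 = 1.93023
Exponent = (1.3 - 1)/1.3 = 0.230769
(P2/P1)^exp - 1 = 1.93023^0.230769 - 1 = 0.163884
W = 14.1 * 1.3 / 0.3 * 8.314 * 302.15 / 29 * 0.163884 = 867.4

867.4 kW


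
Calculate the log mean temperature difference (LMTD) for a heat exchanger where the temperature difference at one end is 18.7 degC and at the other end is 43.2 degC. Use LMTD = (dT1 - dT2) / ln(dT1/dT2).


LMTD = (dT1 - dT2) / ln(dT1/dT2)
= (18.7 - 43.2) / ln(18.7 / 43.2) = -24.5 / -0.837317 = 29.26

29.26 degC


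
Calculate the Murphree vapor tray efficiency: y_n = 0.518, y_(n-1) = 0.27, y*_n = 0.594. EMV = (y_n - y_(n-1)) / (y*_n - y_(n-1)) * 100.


Murphree vapor efficiency: EMV = (y_n - y_(n-1)) / (y*_n - y_(n-1)) * 100
EMV = (0.518 - 0.27) / (0.594 - 0.27) * 100 = 0.248 / 0.324 * 100 = 76.54

76.54 %


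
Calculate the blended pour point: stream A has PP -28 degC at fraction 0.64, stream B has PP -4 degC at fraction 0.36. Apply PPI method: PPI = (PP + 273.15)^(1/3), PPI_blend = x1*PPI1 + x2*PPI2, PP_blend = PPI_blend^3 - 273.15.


PPI_1 = (-28 + 273.15)^(1/3) = 6.258601
PPI_2 = (-4 + 273.15)^(1/3) = 6.456514
PPI_blend = 0.64 * 6.258601 + 0.36 * 6.456514 = 6.32985
PP_blend = 6.32985^3 - 273.15 = 253.6181 - 273.15 = -19.53

-19.53 degC


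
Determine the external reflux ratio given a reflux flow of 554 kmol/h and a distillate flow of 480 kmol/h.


Reflux ratio definition: R = L / D (liquid returned / distillate withdrawn)
L = 554 kmol/h, D = 480 kmol/h
R = 554 / 480 = 1.154

1.154


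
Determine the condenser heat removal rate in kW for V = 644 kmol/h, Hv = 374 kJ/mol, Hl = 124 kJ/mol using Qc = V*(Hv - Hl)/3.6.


Qc = 644 * (374 - 124) / 3.6 = 644 * 250 / 3.6 = 44720

44720 kW


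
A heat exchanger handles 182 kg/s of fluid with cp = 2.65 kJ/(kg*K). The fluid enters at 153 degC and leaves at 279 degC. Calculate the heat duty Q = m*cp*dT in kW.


Q = m_dot * cp * delta_T
delta_T = 279 - 153 = 126 K
Q = 182 * 2.65 * 126
= 482.3 * 126
= 60769.8 kW

60769.8 kW


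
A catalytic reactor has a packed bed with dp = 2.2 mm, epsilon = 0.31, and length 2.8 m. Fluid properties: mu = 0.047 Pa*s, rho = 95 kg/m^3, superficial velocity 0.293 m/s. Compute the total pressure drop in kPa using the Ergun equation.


dp = 2.2 mm = 0.0022 m
Viscous term = 150*0.047*0.293*(1-0.31)^2 / (0.0022^2*0.31^3) = 6820630
Inertial term = 1.75*95*0.293^2*(1-0.31) / (0.0022*0.31^3) = 150258
dP/L = 6820630 + 150258 = 6970890 Pa/m
dP = 6970890 * 2.8 / 1000 = 19520 kPa

19520 kPa


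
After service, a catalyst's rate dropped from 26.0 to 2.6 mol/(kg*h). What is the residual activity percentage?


Activity (%) = (rate_used / rate_fresh) * 100
rate_used = 2.6, rate_fresh = 26.0
= (2.6 / 26.0) * 100
= 0.1000 * 100 = 10.00

10.00 %


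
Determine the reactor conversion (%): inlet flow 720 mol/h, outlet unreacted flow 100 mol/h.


X = (F_in - F_out) / F_in * 100
Moles reacted = 720 - 100 = 620
X = 620 / 720 * 100
= 0.8611 * 100
= 86.11 %

86.11 %


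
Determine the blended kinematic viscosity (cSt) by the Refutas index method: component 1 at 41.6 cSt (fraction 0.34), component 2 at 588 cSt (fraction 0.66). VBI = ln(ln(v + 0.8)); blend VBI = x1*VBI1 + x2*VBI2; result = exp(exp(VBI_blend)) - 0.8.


Refutas method: VBN_i = 14.534*ln(ln(visc_i + 0.8)) + 10.975, blended linearly by mass fraction; since VBN is linear in VBI_i = ln(ln(visc_i + 0.8)) and the fractions sum to 1, blend VBI directly: visc = exp(exp(VBI_blend)) - 0.8
VBI_1 = ln(ln(41.6 + 0.8)) = 1.321
VBI_2 = ln(ln(588 + 0.8)) = 1.85287
VBI_blend = 0.34 * 1.321 + 0.66 * 1.85287 = 1.67203
visc_blend = exp(exp(1.67203)) - 0.8 = 204.2

204.2 cSt


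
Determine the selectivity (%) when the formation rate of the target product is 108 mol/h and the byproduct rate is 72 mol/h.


Selectivity = desired / (desired + undesired) * 100
Total products = 108 + 72 = 180 mol/h
S = 108 / 180 * 100
= 0.6000 * 100
= 60.00 %

60.00 %


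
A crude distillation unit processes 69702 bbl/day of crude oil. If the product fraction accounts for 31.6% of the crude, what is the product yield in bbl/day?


Crude throughput = 69702 bbl/day
Fraction yield = 31.6%
yield = throughput * fraction / 100
yield = 69702 * 31.6 / 100 = 22025.832

22025.832 bbl/day


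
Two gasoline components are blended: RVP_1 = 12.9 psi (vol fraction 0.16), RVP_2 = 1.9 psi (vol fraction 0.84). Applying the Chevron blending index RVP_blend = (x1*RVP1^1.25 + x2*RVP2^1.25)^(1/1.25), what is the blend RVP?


Chevron index: RVP_blend = (sum xi*RVPi^1.25)^(1/1.25)
RVP^1.25 terms: 0.16 * 12.9^1.25 + 0.84 * 1.9^1.25 = 5.78542
RVP_blend = 5.78542^(1/1.25) = 4.073

4.073 psi


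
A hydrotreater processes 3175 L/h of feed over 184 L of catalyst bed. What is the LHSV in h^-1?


LHSV = volumetric feed rate / catalyst volume
= 3175 L/h / 184 L
= 17.26 h^-1

17.26 h^-1


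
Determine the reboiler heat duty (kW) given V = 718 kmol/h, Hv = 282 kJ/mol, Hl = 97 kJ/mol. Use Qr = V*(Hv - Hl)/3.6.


Qr = 718 * (282 - 97) / 3.6 = 718 * 185 / 3.6 = 36900

36900 kW


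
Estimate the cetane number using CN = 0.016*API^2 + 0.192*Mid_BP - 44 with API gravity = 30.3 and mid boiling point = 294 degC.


CN = 0.016 * 30.3^2 + 0.192 * 294 - 44
CN = 14.68944 + 56.448 - 44 = 27.13744

27.13744


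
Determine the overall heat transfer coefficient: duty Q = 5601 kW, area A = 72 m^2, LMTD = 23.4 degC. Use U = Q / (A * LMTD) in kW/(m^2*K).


From Q = U*A*LMTD, U = Q / (A * LMTD)
U = 5601 / (72 * 23.4) = 5601 / 1684.8 = 3.324

3.324 kW/(m^2*K)


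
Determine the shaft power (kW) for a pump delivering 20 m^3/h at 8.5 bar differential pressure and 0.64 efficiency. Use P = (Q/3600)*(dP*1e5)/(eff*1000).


Q = 20 / 3600 = 0.00555556 m^3/s
P = 0.00555556 * (8.5 * 1e5) / 0.64 / 1000 = 7.378

7.378 kW


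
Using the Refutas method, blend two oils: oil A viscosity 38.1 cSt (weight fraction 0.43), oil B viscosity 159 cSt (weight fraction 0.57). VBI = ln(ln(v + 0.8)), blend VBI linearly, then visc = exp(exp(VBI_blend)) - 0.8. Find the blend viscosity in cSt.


Refutas method: VBN_i = 14.534*ln(ln(visc_i + 0.8)) + 10.975, blended linearly by mass fraction; since VBN is linear in VBI_i = ln(ln(visc_i + 0.8)) and the fractions sum to 1, blend VBI directly: visc = exp(exp(VBI_blend)) - 0.8
VBI_1 = ln(ln(38.1 + 0.8)) = 1.29773
VBI_2 = ln(ln(159 + 0.8)) = 1.62411
VBI_blend = 0.43 * 1.29773 + 0.57 * 1.62411 = 1.48377
visc_blend = exp(exp(1.48377)) - 0.8 = 81.43

81.43 cSt


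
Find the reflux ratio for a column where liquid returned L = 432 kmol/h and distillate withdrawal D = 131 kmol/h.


Reflux ratio definition: R = L / D (liquid returned / distillate withdrawn)
L = 432 kmol/h, D = 131 kmol/h
R = 432 / 131 = 3.298

3.298


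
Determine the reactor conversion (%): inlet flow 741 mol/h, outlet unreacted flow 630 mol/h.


X = (F_in - F_out) / F_in * 100
Moles reacted = 741 - 630 = 111
X = 111 / 741 * 100
= 0.1498 * 100
= 14.98 %

14.98 %


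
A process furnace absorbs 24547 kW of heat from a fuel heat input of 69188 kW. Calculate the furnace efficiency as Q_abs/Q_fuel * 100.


Furnace efficiency = Q_absorbed / Q_fuel * 100
= 24547 / 69188 * 100 = 35.48

35.48 %


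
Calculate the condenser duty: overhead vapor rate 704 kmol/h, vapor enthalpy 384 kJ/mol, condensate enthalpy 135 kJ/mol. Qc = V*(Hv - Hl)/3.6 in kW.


Qc = 704 * (384 - 135) / 3.6 = 704 * 249 / 3.6 = 48690

48690 kW


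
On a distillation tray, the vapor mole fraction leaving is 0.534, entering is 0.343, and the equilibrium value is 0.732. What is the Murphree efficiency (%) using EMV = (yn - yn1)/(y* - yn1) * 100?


Murphree vapor efficiency: EMV = (y_n - y_(n-1)) / (y*_n - y_(n-1)) * 100
EMV = (0.534 - 0.343) / (0.732 - 0.343) * 100 = 0.191 / 0.389 * 100 = 49.10

49.10 %


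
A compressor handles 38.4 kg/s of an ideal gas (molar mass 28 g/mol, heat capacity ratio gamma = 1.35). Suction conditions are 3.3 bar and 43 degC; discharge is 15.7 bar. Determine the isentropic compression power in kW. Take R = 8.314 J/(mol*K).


Isentropic work: W = m*(gamma/(gamma-1))*(R*T1/MW)*((P2/P1)^((gamma-1)/gamma) - 1)
T1 = 43 + 273.15 = 316.15 K
Pressure ratio = 15.7 / 3.3 = 4.75758
Exponent = (1.35 - 1)/1.35 = 0.259259
(P2/P1)^exp - 1 = 4.75758^0.259259 - 1 = 0.498368
W = 38.4 * 1.35 / 0.35 * 8.314 * 316.15 / 28 * 0.498368 = 6929

6929 kW


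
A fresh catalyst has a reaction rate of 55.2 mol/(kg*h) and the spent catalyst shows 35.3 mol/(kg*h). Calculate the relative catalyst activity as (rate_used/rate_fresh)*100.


Activity (%) = (rate_used / rate_fresh) * 100
rate_used = 35.3, rate_fresh = 55.2
= (35.3 / 55.2) * 100
= 0.6395 * 100 = 63.95

63.95 %


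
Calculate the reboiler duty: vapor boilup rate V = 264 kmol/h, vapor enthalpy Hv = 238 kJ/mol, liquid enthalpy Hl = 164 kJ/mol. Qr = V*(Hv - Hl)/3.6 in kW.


Qr = 264 * (238 - 164) / 3.6 = 264 * 74 / 3.6 = 5427

5427 kW


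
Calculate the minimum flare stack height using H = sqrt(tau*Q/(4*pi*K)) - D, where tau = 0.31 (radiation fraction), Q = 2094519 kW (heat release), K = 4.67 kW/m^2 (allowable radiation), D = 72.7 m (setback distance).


tau*Q/(4*pi*K) = 0.31 * 2094519 / (4 * pi * 4.67) = 11064.2
sqrt(11064.2) = 105.187
H = 105.187 - 72.7 = 32.49

32.49 m


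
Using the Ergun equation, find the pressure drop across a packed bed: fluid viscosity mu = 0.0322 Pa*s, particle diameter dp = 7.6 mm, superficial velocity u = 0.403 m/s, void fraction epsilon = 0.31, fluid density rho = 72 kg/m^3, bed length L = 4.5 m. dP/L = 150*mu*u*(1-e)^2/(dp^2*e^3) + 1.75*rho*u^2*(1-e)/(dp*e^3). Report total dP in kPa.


dp = 7.6 mm = 0.0076 m
Viscous term = 150*0.0322*0.403*(1-0.31)^2 / (0.0076^2*0.31^3) = 538565
Inertial term = 1.75*72*0.403^2*(1-0.31) / (0.0076*0.31^3) = 62363.6
dP/L = 538565 + 62363.6 = 600929 Pa/m
dP = 600929 * 4.5 / 1000 = 2704 kPa

2704 kPa


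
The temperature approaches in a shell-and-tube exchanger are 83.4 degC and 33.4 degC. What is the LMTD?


LMTD = (dT1 - dT2) / ln(dT1/dT2)
= (83.4 - 33.4) / ln(83.4 / 33.4) = 50 / 0.915092 = 54.64

54.64 degC
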